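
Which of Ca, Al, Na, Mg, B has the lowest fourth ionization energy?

The fourth ionization energy removes an electron from the +3 ion. For each element: Ca³⁺ is already 1 electron into the core; Al³⁺ is the bare [Ne] core; Na³⁺ is already 2 electrons into the core; Mg³⁺ is already 1 electron into the core; B³⁺ is the bare [He] core.
All of these are removing an electron from a noble-gas core or deeper; the smaller core (lower principal quantum number) is held far more tightly, and within a period the higher nuclear charge binds the same core more tightly.
Approximate IE_4 values (kJ/mol): Ca 6491, Al 11577, Na 9543, Mg 10543, B 25026.
So the fourth ionization energies run Ca < Na < Mg < Al < B.

Ca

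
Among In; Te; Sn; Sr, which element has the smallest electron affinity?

Sr

Sr is in period 5, group 2; In is in period 5, group 13; Sn is in period 5, group 14; Te is in period 5, group 16.
EA tends to increase across a period and decrease down a group, though the pattern is less regular than for IE or radius.
All lie in period 5, so electron affinity increases left to right.
The smallest electron affinity among these belongs to Sr.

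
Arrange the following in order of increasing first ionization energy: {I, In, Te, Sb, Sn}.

In is in period 5, group 13; Sn is in period 5, group 14; Sb is in period 5, group 15; Te is in period 5, group 16; I is in period 5, group 17.
Removing the outermost electron gets harder across a period and easier down a group.
All lie in period 5, so first ionization energy increases left to right.
So from lowest to highest: In < Sn < Sb < Te < I.

In < Sn < Sb < Te < I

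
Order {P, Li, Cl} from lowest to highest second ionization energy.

P < Cl < Li

After 1 electron has been removed, what remains? P⁺ still has 4 valence electrons; Li⁺ is the bare [He] core; Cl⁺ still has 6 valence electrons.
Pulling an electron out of a noble-gas core costs far more than removing a remaining valence electron, so Li sits at the high end of IE_2.
Valence configurations: P⁺ [Ne]3s²3p², Cl⁺ [Ne]3s²3p⁴.
Approximate IE_2 values (kJ/mol): P 1907, Li 7298, Cl 2298.
Putting it together, IE_2: P < Cl < Li.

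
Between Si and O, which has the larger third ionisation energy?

O

IE_3 is the cost of taking one more electron from the +2 cation: Si²⁺ still has 2 valence electrons; O²⁺ still has 4 valence electrons.
All are still removing valence electrons, so compare the +2 ions as you would atoms: IE_3 generally rises across a period (higher Z_eff) and falls down a group (larger shell), subject to the usual subshell exceptions.
Valence configurations: Si²⁺ [Ne]3s², O²⁺ [He]2s²2p².
The numbers (kJ/mol): Si 3232, O 5300.
Overall IE_3 order: Si < O.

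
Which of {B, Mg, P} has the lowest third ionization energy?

P

The third ionization energy removes an electron from the +2 ion. For each element: B²⁺ still has 1 valence electron; Mg²⁺ is the bare [Ne] core; P²⁺ still has 3 valence electrons.
Breaking into a closed-shell core is much more expensive than removing a leftover valence electron — Mg has the largest IE_3 here.
Valence configurations: B²⁺ [He]2s¹, P²⁺ [Ne]3s²3p¹.
Tabulated IE_3 (kJ/mol): B 3660, Mg 7733, P 2914.
So the third ionization energies run P < B < Mg.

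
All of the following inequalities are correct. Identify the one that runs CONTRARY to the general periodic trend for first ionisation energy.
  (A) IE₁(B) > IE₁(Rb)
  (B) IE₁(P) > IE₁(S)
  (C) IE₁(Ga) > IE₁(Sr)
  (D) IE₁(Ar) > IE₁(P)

(B)

The general trend: first ionisation energy increases across a period and decreases down a group.
(A) B (period 2, group 13) vs Rb (period 5, group 1): the stated order agrees with the simple trend.
(B) P (period 3, group 15) vs S (period 3, group 16): the stated order contradicts the simple trend.
(C) Ga (period 4, group 13) vs Sr (period 5, group 2): the stated order agrees with the simple trend.
(D) Ar (period 3, group 18) vs P (period 3, group 15): the stated order agrees with the simple trend.
The exception is (B): S (3p⁴) ionizes more easily than half-filled P (3p³) because the paired 3p electron in S is pushed out by e⁻–e⁻ repulsion.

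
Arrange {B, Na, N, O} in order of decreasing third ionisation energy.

Consider each +2 ion: B²⁺ still has 1 valence electron; Na²⁺ is already 1 electron into the core; N²⁺ still has 3 valence electrons; O²⁺ still has 4 valence electrons.
Core electrons are held far more tightly than valence electrons, so Na tops the IE_3 order.
Valence configurations: B²⁺ [He]2s¹, N²⁺ [He]2s²2p¹, O²⁺ [He]2s²2p².
The numbers (kJ/mol): B 3660, Na 6910, N 4578, O 5300.
So the third ionization energies run B < N < O < Na.

Na, O, N, B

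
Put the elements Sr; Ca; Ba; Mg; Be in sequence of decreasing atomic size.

Ba, Sr, Ca, Mg, Be

Be is in period 2, group 2; Mg is in period 3, group 2; Ca is in period 4, group 2; Sr is in period 5, group 2; Ba is in period 6, group 2.
Across a period the added protons contract the valence shell; down a group each new principal shell makes the atom larger.
All are in group 2, so atomic radius increases down the group.
So from largest to smallest: Ba > Sr > Ca > Mg > Be.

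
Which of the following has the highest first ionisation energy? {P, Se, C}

IE₁ increases left→right with effective nuclear charge and decreases top→bottom as the valence shell moves farther out.
A diagonal step moves right (one effect) and down (the opposite effect) at once.
P > Se: period and group pull opposite ways; the down-group shift dominates (1012 vs 941 kJ/mol).
C > P: the two effects oppose for this pair; the down-group effect wins (1086 vs 1012 kJ/mol).
Tabulated first ionization energy (kJ/mol): C 1086, P 1012, Se 941.
The highest first ionisation energy among these belongs to C.

C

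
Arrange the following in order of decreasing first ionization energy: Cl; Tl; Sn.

Cl is in period 3, group 17; Sn is in period 5, group 14; Tl is in period 6, group 13.
IE₁ increases left→right with effective nuclear charge and decreases top→bottom as the valence shell moves farther out.
These span different periods and groups, so the two trends combine.
Sn > Tl: relative to Tl, both the across-period and down-group shifts push Sn's first ionization energy up.
Cl > Sn: both effects reinforce here, so Cl is clearly the higher of the two.
Approximate values (kJ/mol): Cl 1251, Sn 709, Tl 589.
So from highest to lowest: Cl > Sn > Tl.

Cl > Sn > Tl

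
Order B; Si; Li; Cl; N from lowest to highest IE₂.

Si < Cl < B < N < Li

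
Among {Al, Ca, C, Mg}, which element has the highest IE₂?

C

The second ionization energy removes an electron from the +1 ion. For each element: Al⁺ still has 2 valence electrons; Ca⁺ still has 1 valence electron; C⁺ still has 3 valence electrons; Mg⁺ still has 1 valence electron.
All are still removing valence electrons, so compare the +1 ions as you would atoms: IE_2 generally rises across a period (higher Z_eff) and falls down a group (larger shell), subject to the usual subshell exceptions.
Valence configurations: Al⁺ [Ne]3s², Ca⁺ [Ar]4s¹, C⁺ [He]2s²2p¹, Mg⁺ [Ne]3s¹.
Approximate IE_2 values (kJ/mol): Al 1817, Ca 1145, C 2353, Mg 1451.
So the second ionization energies run Ca < Mg < Al < C.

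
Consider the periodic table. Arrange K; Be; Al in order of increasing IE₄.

After 3 electrons have been removed, what remains? K³⁺ is already 2 electrons into the core; Be³⁺ is already 1 electron into the core; Al³⁺ is the bare [Ne] core.
All of these are removing an electron from a noble-gas core or deeper; the smaller core (lower principal quantum number) is held far more tightly, and within a period the higher nuclear charge binds the same core more tightly.
The numbers (kJ/mol): K 5877, Be 21007, Al 11577.
So the fourth ionization energies run K < Al < Be.

K, Al, Be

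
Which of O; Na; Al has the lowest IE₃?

The third ionization energy removes an electron from the +2 ion. For each element: O²⁺ still has 4 valence electrons; Na²⁺ is already 1 electron into the core; Al²⁺ still has 1 valence electron.
Pulling an electron out of a noble-gas core costs far more than removing a remaining valence electron, so Na sits at the high end of IE_3.
Valence configurations: O²⁺ [He]2s²2p², Al²⁺ [Ne]3s¹.
Tabulated IE_3 (kJ/mol): O 5300, Na 6910, Al 2745.
Hence IE_3: Al < O < Na.

Al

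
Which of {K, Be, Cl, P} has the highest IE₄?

Consider each +3 ion: K³⁺ is already 2 electrons into the core; Be³⁺ is already 1 electron into the core; Cl³⁺ still has 4 valence electrons; P³⁺ still has 2 valence electrons.
Breaking into a closed-shell core is much more expensive than removing a leftover valence electron — K and Be have the largest IE_4 here.
Valence configurations: Cl³⁺ [Ne]3s²3p², P³⁺ [Ne]3s².
Approximate IE_4 values (kJ/mol): K 5877, Be 21007, Cl 5159, P 4964.
Overall IE_4 order: P < Cl < K < Be.

Be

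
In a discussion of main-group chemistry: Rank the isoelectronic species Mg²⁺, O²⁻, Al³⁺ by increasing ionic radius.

All of these have 10 electrons, so size is governed by nuclear charge alone: the more protons, the stronger the pull on the same electron cloud, and the smaller the ion.
Nuclear charges: Al³⁺ (Z=13), Mg²⁺ (Z=12), O²⁻ (Z=8).
Smallest to largest: Al³⁺ < Mg²⁺ < O²⁻.

Al³⁺, Mg²⁺, O²⁻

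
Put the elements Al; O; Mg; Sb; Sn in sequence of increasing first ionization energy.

O is in period 2, group 16; Mg is in period 3, group 2; Al is in period 3, group 13; Sn is in period 5, group 14; Sb is in period 5, group 15.
IE₁ increases left→right with effective nuclear charge and decreases top→bottom as the valence shell moves farther out.
These span different periods and groups, so the two trends combine.
Sn > Al: the two effects oppose for this pair; the across-period effect wins (709 vs 578 kJ/mol).
Mg > Sn: the two effects oppose for this pair; the down-group effect wins (738 vs 709 kJ/mol).
Sb > Mg: period and group pull opposite ways; the across-period shift dominates (831 vs 738 kJ/mol).
O > Sb: both effects reinforce here, so O is clearly the higher of the two.
Note the exception: Mg has a higher first ionization energy than Al, contrary to the simple trend — Al's single 3p electron is easier to remove than one from Mg's filled 3s².
Tabulated first ionization energy (kJ/mol): O 1314, Mg 738, Al 578, Sn 709, Sb 831.
So from lowest to highest: Al < Sn < Mg < Sb < O.

Al < Sn < Mg < Sb < O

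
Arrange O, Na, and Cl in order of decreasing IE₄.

IE_4 is the cost of taking one more electron from the +3 cation: O³⁺ still has 3 valence electrons; Na³⁺ is already 2 electrons into the core; Cl³⁺ still has 4 valence electrons.
Pulling an electron out of a noble-gas core costs far more than removing a remaining valence electron, so Na sits at the high end of IE_4.
Valence configurations: O³⁺ [He]2s²2p¹, Cl³⁺ [Ne]3s²3p².
Tabulated IE_4 (kJ/mol): O 7469, Na 9543, Cl 5159.
So the fourth ionization energies run Cl < O < Na.

Na, O, Cl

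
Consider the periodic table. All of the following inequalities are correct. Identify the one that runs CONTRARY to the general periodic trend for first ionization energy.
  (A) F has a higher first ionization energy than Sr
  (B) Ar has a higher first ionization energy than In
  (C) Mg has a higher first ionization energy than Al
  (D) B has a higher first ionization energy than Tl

The general trend: first ionization energy increases across a period and decreases down a group.
(A) F (period 2, group 17) vs Sr (period 5, group 2): the stated order agrees with the simple trend.
(B) Ar (period 3, group 18) vs In (period 5, group 13): the stated order agrees with the simple trend.
(C) Mg (period 3, group 2) vs Al (period 3, group 13): the stated order contradicts the simple trend.
(D) B (period 2, group 13) vs Tl (period 6, group 13): the stated order agrees with the simple trend.
The exception is (C): Al's single 3p electron is easier to remove than one from Mg's filled 3s².

(C)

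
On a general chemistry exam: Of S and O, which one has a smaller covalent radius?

O is in period 2, group 16; S is in period 3, group 16.
Across a period the added protons contract the valence shell; down a group each new principal shell makes the atom larger.
All are in group 16, so atomic radius increases down the group.
So O has the smaller covalent radius (O < S).

O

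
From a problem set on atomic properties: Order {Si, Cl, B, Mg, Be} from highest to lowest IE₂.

B > Cl > Be > Si > Mg

IE_2 is the cost of taking one more electron from the +1 cation: Si⁺ still has 3 valence electrons; Cl⁺ still has 6 valence electrons; B⁺ still has 2 valence electrons; Mg⁺ still has 1 valence electron; Be⁺ still has 1 valence electron.
All are still removing valence electrons, so compare the +1 ions as you would atoms: IE_2 generally rises across a period (higher Z_eff) and falls down a group (larger shell), subject to the usual subshell exceptions.
Valence configurations: Si⁺ [Ne]3s²3p¹, Cl⁺ [Ne]3s²3p⁴, B⁺ [He]2s², Mg⁺ [Ne]3s¹, Be⁺ [He]2s¹.
Approximate IE_2 values (kJ/mol): Si 1577, Cl 2298, B 2427, Mg 1451, Be 1757.
Overall IE_2 order: Mg < Si < Be < Cl < B.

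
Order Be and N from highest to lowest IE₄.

After 3 electrons have been removed, what remains? Be³⁺ is already 1 electron into the core; N³⁺ still has 2 valence electrons.
Breaking into a closed-shell core is much more expensive than removing a leftover valence electron — Be has the largest IE_4 here.
Tabulated IE_4 (kJ/mol): Be 21007, N 7475.
Overall IE_4 order: N < Be.

Be > N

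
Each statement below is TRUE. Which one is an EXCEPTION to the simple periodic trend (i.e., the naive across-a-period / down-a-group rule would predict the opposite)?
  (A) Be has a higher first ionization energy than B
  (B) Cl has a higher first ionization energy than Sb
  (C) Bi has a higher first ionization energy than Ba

(A)

The general trend: first ionization energy increases across a period and decreases down a group.
(A) Be (period 2, group 2) vs B (period 2, group 13): the stated order contradicts the simple trend.
(B) Cl (period 3, group 17) vs Sb (period 5, group 15): the stated order agrees with the simple trend.
(C) Bi (period 6, group 15) vs Ba (period 6, group 2): the stated order agrees with the simple trend.
The exception is (A): removing B's lone 2p electron is easier than breaking Be's filled 2s².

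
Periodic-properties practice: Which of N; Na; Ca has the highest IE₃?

Na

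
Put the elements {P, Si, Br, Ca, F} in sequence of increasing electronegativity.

EN rises left→right (higher Z_eff, smaller atoms) and falls top→bottom (larger, more shielded atoms).
These span different periods and groups, so the two trends combine.
Si > Ca: both effects reinforce here, so Si is clearly the higher of the two.
P > Si: P lies to the right of Si in period 3, so the across-period effect alone puts P higher.
Br > P: the two effects oppose for this pair; the across-period effect wins (2.96 vs 2.19).
F > Br: F sits above Br in group 17, so the down-group effect alone puts F higher.
Tabulated electronegativity (Pauling): F 3.98, Si 1.90, P 2.19, Ca 1.00, Br 2.96.
So from lowest to highest: Ca < Si < P < Br < F.

Ca < Si < P < Br < F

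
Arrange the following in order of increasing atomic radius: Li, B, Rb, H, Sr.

H is in period 1, group 1; Li is in period 2, group 1; B is in period 2, group 13; Rb is in period 5, group 1; Sr is in period 5, group 2.
Atomic radius shrinks across a period as nuclear charge pulls the same shell inward, and grows down a group as new shells are added.
Here both period and group differ, so the two effects have to be weighed against each other.
B > H: the two effects oppose for this pair; the down-group effect wins (85 vs 32 pm).
Li > B: Li lies to the left of B in period 2, so the across-period effect alone puts Li larger.
Sr > Li: period and group pull opposite ways; the down-group shift dominates (185 vs 133 pm).
Rb > Sr: both are in period 5; the period trend gives Rb the larger value.
For reference (pm): H 32, Li 133, B 85, Rb 210, Sr 185.
So from smallest to largest: H < B < Li < Sr < Rb.

H, B, Li, Sr, Rb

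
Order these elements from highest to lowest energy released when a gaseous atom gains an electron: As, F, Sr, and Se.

Adding an electron releases more energy for atoms nearer the top right (short of the noble gases).
These span different periods and groups, so the two trends combine.
As > Sr: both effects reinforce here, so As is clearly the higher of the two.
Se > As: both are in period 4; the period trend gives Se the larger value.
F > Se: relative to Se, both the across-period and down-group shifts push F's electron affinity up.
Approximate values (kJ/mol): F 328, As 78, Se 195, Sr 5.
So from highest to lowest: F > Se > As > Sr.

F > Se > As > Sr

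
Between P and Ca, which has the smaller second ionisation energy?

After 1 electron has been removed, what remains? P⁺ still has 4 valence electrons; Ca⁺ still has 1 valence electron.
All are still removing valence electrons, so compare the +1 ions as you would atoms: IE_2 generally rises across a period (higher Z_eff) and falls down a group (larger shell), subject to the usual subshell exceptions.
Valence configurations: P⁺ [Ne]3s²3p², Ca⁺ [Ar]4s¹.
Tabulated IE_2 (kJ/mol): P 1907, Ca 1145.
Hence IE_2: Ca < P.

Ca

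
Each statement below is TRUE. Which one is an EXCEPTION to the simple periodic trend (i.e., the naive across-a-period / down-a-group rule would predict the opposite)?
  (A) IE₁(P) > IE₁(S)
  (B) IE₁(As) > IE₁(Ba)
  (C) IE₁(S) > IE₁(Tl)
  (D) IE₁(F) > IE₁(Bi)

(A)

The general trend: IE₁ increases across a period and decreases down a group.
(A) P (period 3, group 15) vs S (period 3, group 16): the stated order contradicts the simple trend.
(B) As (period 4, group 15) vs Ba (period 6, group 2): the stated order agrees with the simple trend.
(C) S (period 3, group 16) vs Tl (period 6, group 13): the stated order agrees with the simple trend.
(D) F (period 2, group 17) vs Bi (period 6, group 15): the stated order agrees with the simple trend.
The exception is (A): S (3p⁴) ionizes more easily than half-filled P (3p³) because the paired 3p electron in S is pushed out by e⁻–e⁻ repulsion.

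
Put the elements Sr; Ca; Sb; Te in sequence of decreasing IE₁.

Ca is in period 4, group 2; Sr is in period 5, group 2; Sb is in period 5, group 15; Te is in period 5, group 16.
Across a period the outer electron is held more tightly (higher IE₁); down a group it sits in a higher shell, more shielded, and comes off more easily.
These span different periods and groups, so the two trends combine.
Ca > Sr: Ca sits above Sr in group 2, so the down-group effect alone puts Ca higher.
Sb > Ca: period and group pull opposite ways; the across-period shift dominates (831 vs 590 kJ/mol).
Te > Sb: Te lies to the right of Sb in period 5, so the across-period effect alone puts Te higher.
Tabulated first ionization energy (kJ/mol): Ca 590, Sr 550, Sb 831, Te 869.
So from highest to lowest: Te > Sb > Ca > Sr.

Te, Sb, Ca, Sr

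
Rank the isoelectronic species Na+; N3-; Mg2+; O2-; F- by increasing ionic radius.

Mg2+ < Na+ < F- < O2- < N3-

All of these have 10 electrons, so size is governed by nuclear charge alone: the more protons, the stronger the pull on the same electron cloud, and the smaller the ion.
Nuclear charges: Mg2+ (Z=12), Na+ (Z=11), F- (Z=9), O2- (Z=8), N3- (Z=7).
Smallest to largest: Mg2+ < Na+ < F- < O2- < N3-.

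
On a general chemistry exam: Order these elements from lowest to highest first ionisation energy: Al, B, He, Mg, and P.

Al < Mg < B < P < He

Across a period the outer electron is held more tightly (higher IE₁); down a group it sits in a higher shell, more shielded, and comes off more easily.
These span different periods and groups, so the two trends combine.
Mg > Al: this pair runs against the simple trend — see the exception note.
B > Mg: relative to Mg, both the across-period and down-group shifts push B's first ionization energy up.
P > B: the two effects oppose for this pair; the across-period effect wins (1012 vs 801 kJ/mol).
He > P: relative to P, both the across-period and down-group shifts push He's first ionization energy up.
Note the exception: Mg has a higher first ionization energy than Al, contrary to the simple trend — Al's single 3p electron is easier to remove than one from Mg's filled 3s².
Approximate values (kJ/mol): He 2372, B 801, Mg 738, Al 578, P 1012.
So from lowest to highest: Al < Mg < B < P < He.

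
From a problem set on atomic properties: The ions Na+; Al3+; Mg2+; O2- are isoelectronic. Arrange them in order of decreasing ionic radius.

O2-, Na+, Mg2+, Al3+

All of these have 10 electrons, so size is governed by nuclear charge alone: the more protons, the stronger the pull on the same electron cloud, and the smaller the ion.
Nuclear charges: Al3+ (Z=13), Mg2+ (Z=12), Na+ (Z=11), O2- (Z=8).
Largest to smallest: O2- > Na+ > Mg2+ > Al3+.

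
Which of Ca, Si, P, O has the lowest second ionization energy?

Ca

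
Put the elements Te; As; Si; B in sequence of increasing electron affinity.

EA tends to increase across a period and decrease down a group, though the pattern is less regular than for IE or radius.
A diagonal step moves right (one effect) and down (the opposite effect) at once.
As > B: the two effects oppose for this pair; the across-period effect wins (78 vs 27 kJ/mol).
Si > As: the two effects oppose for this pair; the down-group effect wins (134 vs 78 kJ/mol).
Te > Si: period and group pull opposite ways; the across-period shift dominates (190 vs 134 kJ/mol).
For reference (kJ/mol): B 27, Si 134, As 78, Te 190.
So from lowest to highest: B < As < Si < Te.

B, As, Si, Te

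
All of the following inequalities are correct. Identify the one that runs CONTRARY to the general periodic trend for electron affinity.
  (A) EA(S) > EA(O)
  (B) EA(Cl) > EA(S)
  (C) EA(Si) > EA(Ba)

(A)

The general trend: electron affinity increases across a period and decreases down a group.
(A) S (period 3, group 16) vs O (period 2, group 16): the stated order contradicts the simple trend.
(B) Cl (period 3, group 17) vs S (period 3, group 16): the stated order agrees with the simple trend.
(C) Si (period 3, group 14) vs Ba (period 6, group 2): the stated order agrees with the simple trend.
The exception is (A): the compact 2p subshell of O repels the added electron more than S's larger 3p does.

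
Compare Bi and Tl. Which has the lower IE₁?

Tl is in period 6, group 13; Bi is in period 6, group 15.
IE₁ increases left→right with effective nuclear charge and decreases top→bottom as the valence shell moves farther out.
All lie in period 6, so first ionization energy increases left to right.
So Tl has the lower IE₁ (Tl < Bi).

Tl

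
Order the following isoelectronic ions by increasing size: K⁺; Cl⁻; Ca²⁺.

Ca²⁺ < K⁺ < Cl⁻

All of these have 18 electrons, so size is governed by nuclear charge alone: the more protons, the stronger the pull on the same electron cloud, and the smaller the ion.
Nuclear charges: Ca²⁺ (Z=20), K⁺ (Z=19), Cl⁻ (Z=17).
Smallest to largest: Ca²⁺ < K⁺ < Cl⁻.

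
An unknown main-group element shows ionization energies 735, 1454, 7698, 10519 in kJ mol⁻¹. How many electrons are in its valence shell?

2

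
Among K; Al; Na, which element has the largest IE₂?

Na

After 1 electron has been removed, what remains? K⁺ is the bare [Ar] core; Al⁺ still has 2 valence electrons; Na⁺ is the bare [Ne] core.
Breaking into a closed-shell core is much more expensive than removing a leftover valence electron — K and Na have the largest IE_2 here.
Approximate IE_2 values (kJ/mol): K 3052, Al 1817, Na 4562.
Overall IE_2 order: Al < K < Na.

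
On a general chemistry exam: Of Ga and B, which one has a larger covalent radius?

Atomic radius shrinks across a period as nuclear charge pulls the same shell inward, and grows down a group as new shells are added.
All are in group 13, so atomic radius increases down the group.
So Ga has the larger covalent radius (Ga > B).

Ga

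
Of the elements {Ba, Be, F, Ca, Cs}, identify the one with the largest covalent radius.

Be is in period 2, group 2; F is in period 2, group 17; Ca is in period 4, group 2; Cs is in period 6, group 1; Ba is in period 6, group 2.
Moving right in a period, electrons are added to the same shell under a stronger nuclear pull, so atoms get smaller; moving down, a new shell is opened and atoms get larger.
Here both period and group differ, so the two effects have to be weighed against each other.
Be > F: Be lies to the left of F in period 2, so the across-period effect alone puts Be larger.
Ca > Be: Ca sits below Be in group 2, so the down-group effect alone puts Ca larger.
Ba > Ca: they share group 2; the group trend gives Ba the larger value.
Cs > Ba: both are in period 6; the period trend gives Cs the larger value.
For reference (pm): Be 102, F 64, Ca 171, Cs 232, Ba 196.
The largest covalent radius among these belongs to Cs.

Cs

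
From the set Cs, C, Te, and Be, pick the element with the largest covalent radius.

Cs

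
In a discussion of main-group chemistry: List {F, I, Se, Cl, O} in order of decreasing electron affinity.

Cl > F > I > Se > O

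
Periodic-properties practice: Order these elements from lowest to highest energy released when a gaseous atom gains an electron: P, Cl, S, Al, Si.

Al < P < Si < S < Cl

Al is in period 3, group 13; Si is in period 3, group 14; P is in period 3, group 15; S is in period 3, group 16; Cl is in period 3, group 17.
EA tends to increase across a period and decrease down a group, though the pattern is less regular than for IE or radius.
All lie in period 3; the across-period trend (electron affinity increases left to right) applies, with the exception below.
Note the exception: Si has a higher electron affinity than P, contrary to the simple trend — adding an electron to P's half-filled 3p³ is unfavourable, so Si (3p²) has the more exothermic EA.
Approximate values (kJ/mol): Al 42, Si 134, P 72, S 200, Cl 349.
So from lowest to highest: Al < P < Si < S < Cl.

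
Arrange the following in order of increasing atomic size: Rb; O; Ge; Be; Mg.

O < Be < Ge < Mg < Rb

Across a period the added protons contract the valence shell; down a group each new principal shell makes the atom larger.
Neither a single period nor a single group — weigh both effects.
Be > O: Be lies to the left of O in period 2, so the across-period effect alone puts Be larger.
Ge > Be: the two effects oppose for this pair; the down-group effect wins (121 vs 102 pm).
Mg > Ge: the two effects oppose for this pair; the across-period effect wins (139 vs 121 pm).
Rb > Mg: both effects reinforce here, so Rb is clearly the larger of the two.
Tabulated atomic radius (pm): Be 102, O 63, Mg 139, Ge 121, Rb 210.
So from smallest to largest: O < Be < Ge < Mg < Rb.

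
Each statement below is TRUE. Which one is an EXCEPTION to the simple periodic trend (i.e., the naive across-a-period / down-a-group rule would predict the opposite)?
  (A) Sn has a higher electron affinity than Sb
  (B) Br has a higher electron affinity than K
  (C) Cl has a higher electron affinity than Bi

The general trend: electron affinity increases across a period and decreases down a group.
(A) Sn (period 5, group 14) vs Sb (period 5, group 15): the stated order contradicts the simple trend.
(B) Br (period 4, group 17) vs K (period 4, group 1): the stated order agrees with the simple trend.
(C) Cl (period 3, group 17) vs Bi (period 6, group 15): the stated order agrees with the simple trend.
The exception is (A): adding an electron to Sb's half-filled 5p³ is unfavourable, so Sn has the more exothermic EA.

(A)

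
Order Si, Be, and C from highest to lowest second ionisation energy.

The second ionization energy removes an electron from the +1 ion. For each element: Si⁺ still has 3 valence electrons; Be⁺ still has 1 valence electron; C⁺ still has 3 valence electrons.
All are still removing valence electrons, so compare the +1 ions as you would atoms: IE_2 generally rises across a period (higher Z_eff) and falls down a group (larger shell), subject to the usual subshell exceptions.
Valence configurations: Si⁺ [Ne]3s²3p¹, Be⁺ [He]2s¹, C⁺ [He]2s²2p¹.
Tabulated IE_2 (kJ/mol): Si 1577, Be 1757, C 2353.
Putting it together, IE_2: Si < Be < C.

C, Be, Si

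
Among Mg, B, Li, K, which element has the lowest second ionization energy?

Mg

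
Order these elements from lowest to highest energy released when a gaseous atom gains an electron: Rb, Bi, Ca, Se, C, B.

B is in period 2, group 13; C is in period 2, group 14; Ca is in period 4, group 2; Se is in period 4, group 16; Rb is in period 5, group 1; Bi is in period 6, group 15.
EA tends to increase across a period and decrease down a group, though the pattern is less regular than for IE or radius.
Here both period and group differ, so the two effects have to be weighed against each other.
B > Ca: both effects reinforce here, so B is clearly the higher of the two.
Rb > B: this pair runs against the simple trend — see the exception note.
Bi > Rb: period and group pull opposite ways; the across-period shift dominates (91 vs 47 kJ/mol).
C > Bi: the two effects oppose for this pair; the down-group effect wins (122 vs 91 kJ/mol).
Se > C: period and group pull opposite ways; the across-period shift dominates (195 vs 122 kJ/mol).
Note the exception: Rb has a higher electron affinity than B, contrary to the simple trend — B's ns²np¹ configuration gives only a small electron affinity — the sparsely filled np subshell binds an added electron weakly.
Note the exception: Rb has a higher electron affinity than Ca, contrary to the simple trend — adding an electron to Ca (ns²) has to open a new, higher-energy np subshell, which is unfavourable.
Tabulated electron affinity (kJ/mol): B 27, C 122, Ca 2, Se 195, Rb 47, Bi 91.
So from lowest to highest: Ca < B < Rb < Bi < C < Se.

Ca < B < Rb < Bi < C < Se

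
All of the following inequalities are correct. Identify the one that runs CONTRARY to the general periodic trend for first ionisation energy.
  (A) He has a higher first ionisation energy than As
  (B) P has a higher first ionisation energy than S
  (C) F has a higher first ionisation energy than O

(B)

The general trend: first ionisation energy increases across a period and decreases down a group.
(A) He (period 1, group 18) vs As (period 4, group 15): the stated order agrees with the simple trend.
(B) P (period 3, group 15) vs S (period 3, group 16): the stated order contradicts the simple trend.
(C) F (period 2, group 17) vs O (period 2, group 16): the stated order agrees with the simple trend.
The exception is (B): S (3p⁴) ionizes more easily than half-filled P (3p³) because the paired 3p electron in S is pushed out by e⁻–e⁻ repulsion.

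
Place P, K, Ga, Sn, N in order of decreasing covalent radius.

N is in period 2, group 15; P is in period 3, group 15; K is in period 4, group 1; Ga is in period 4, group 13; Sn is in period 5, group 14.
Atomic radius shrinks across a period as nuclear charge pulls the same shell inward, and grows down a group as new shells are added.
These span different periods and groups, so the two trends combine.
P > N: P sits below N in group 15, so the down-group effect alone puts P larger.
Ga > P: both effects reinforce here, so Ga is clearly the larger of the two.
Sn > Ga: period and group pull opposite ways; the down-group shift dominates (140 vs 124 pm).
K > Sn: the two effects oppose for this pair; the across-period effect wins (196 vs 140 pm).
For reference (pm): N 71, P 111, K 196, Ga 124, Sn 140.
So from largest to smallest: K > Sn > Ga > P > N.

K, Sn, Ga, P, N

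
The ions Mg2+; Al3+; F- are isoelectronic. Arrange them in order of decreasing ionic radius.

All of these have 10 electrons, so size is governed by nuclear charge alone: the more protons, the stronger the pull on the same electron cloud, and the smaller the ion.
Nuclear charges: Al3+ (Z=13), Mg2+ (Z=12), F- (Z=9).
Largest to smallest: F- > Mg2+ > Al3+.

F-, Mg2+, Al3+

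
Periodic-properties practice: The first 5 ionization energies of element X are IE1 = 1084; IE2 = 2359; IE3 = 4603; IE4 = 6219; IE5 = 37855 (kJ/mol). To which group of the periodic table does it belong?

Group 14

Look for the largest jump between consecutive ionization energies: IE5/IE4 ≈ 6.1, far larger than any earlier ratio.
That jump marks the point where a core electron is being removed. So the atom has 4 valence electrons.
A main-group element with 4 valence electrons is in group 14.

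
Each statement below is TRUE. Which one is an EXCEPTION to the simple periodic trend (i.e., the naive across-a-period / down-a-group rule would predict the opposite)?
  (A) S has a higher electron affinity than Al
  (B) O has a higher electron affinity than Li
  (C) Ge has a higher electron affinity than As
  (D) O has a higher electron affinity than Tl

(C)

The general trend: electron affinity increases across a period and decreases down a group.
(A) S (period 3, group 16) vs Al (period 3, group 13): the stated order agrees with the simple trend.
(B) O (period 2, group 16) vs Li (period 2, group 1): the stated order agrees with the simple trend.
(C) Ge (period 4, group 14) vs As (period 4, group 15): the stated order contradicts the simple trend.
(D) O (period 2, group 16) vs Tl (period 6, group 13): the stated order agrees with the simple trend.
The exception is (C): adding an electron to As's half-filled 4p³ is unfavourable, so Ge (4p²) has the more exothermic EA.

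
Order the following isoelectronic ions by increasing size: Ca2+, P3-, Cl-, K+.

Ca2+ < K+ < Cl- < P3-

All of these have 18 electrons, so size is governed by nuclear charge alone: the more protons, the stronger the pull on the same electron cloud, and the smaller the ion.
Nuclear charges: Ca2+ (Z=20), K+ (Z=19), Cl- (Z=17), P3- (Z=15).
Smallest to largest: Ca2+ < K+ < Cl- < P3-.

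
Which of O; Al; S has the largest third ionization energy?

Consider each +2 ion: O²⁺ still has 4 valence electrons; Al²⁺ still has 1 valence electron; S²⁺ still has 4 valence electrons.
All are still removing valence electrons, so compare the +2 ions as you would atoms: IE_3 generally rises across a period (higher Z_eff) and falls down a group (larger shell), subject to the usual subshell exceptions.
Valence configurations: O²⁺ [He]2s²2p², Al²⁺ [Ne]3s¹, S²⁺ [Ne]3s²3p².
The numbers (kJ/mol): O 5300, Al 2745, S 3357.
So the third ionization energies run Al < S < O.

O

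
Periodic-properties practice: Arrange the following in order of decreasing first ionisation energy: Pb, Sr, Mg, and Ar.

Ar > Mg > Pb > Sr

IE₁ increases left→right with effective nuclear charge and decreases top→bottom as the valence shell moves farther out.
Neither a single period nor a single group — weigh both effects.
Pb > Sr: period and group pull opposite ways; the across-period shift dominates (716 vs 550 kJ/mol).
Mg > Pb: the two effects oppose for this pair; the down-group effect wins (738 vs 716 kJ/mol).
Ar > Mg: Ar lies to the right of Mg in period 3, so the across-period effect alone puts Ar higher.
Approximate values (kJ/mol): Mg 738, Ar 1521, Sr 550, Pb 716.
So from highest to lowest: Ar > Mg > Pb > Sr.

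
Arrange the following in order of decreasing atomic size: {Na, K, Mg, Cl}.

K, Na, Mg, Cl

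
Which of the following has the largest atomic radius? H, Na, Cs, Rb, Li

Cs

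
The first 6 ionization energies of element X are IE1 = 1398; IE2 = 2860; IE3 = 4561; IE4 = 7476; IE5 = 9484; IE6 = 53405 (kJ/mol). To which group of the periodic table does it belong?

Look for the largest jump between consecutive ionization energies: IE6/IE5 ≈ 5.6, far larger than any earlier ratio.
That jump marks the point where a core electron is being removed. So the atom has 5 valence electrons.
A main-group element with 5 valence electrons is in group 15.

Group 15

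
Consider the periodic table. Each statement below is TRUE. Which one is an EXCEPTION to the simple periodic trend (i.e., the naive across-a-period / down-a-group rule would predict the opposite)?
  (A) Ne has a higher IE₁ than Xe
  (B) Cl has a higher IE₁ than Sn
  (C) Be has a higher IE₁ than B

The general trend: IE₁ increases across a period and decreases down a group.
(A) Ne (period 2, group 18) vs Xe (period 5, group 18): the stated order agrees with the simple trend.
(B) Cl (period 3, group 17) vs Sn (period 5, group 14): the stated order agrees with the simple trend.
(C) Be (period 2, group 2) vs B (period 2, group 13): the stated order contradicts the simple trend.
The exception is (C): removing B's lone 2p electron is easier than breaking Be's filled 2s².

(C)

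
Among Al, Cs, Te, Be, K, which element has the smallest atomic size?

Be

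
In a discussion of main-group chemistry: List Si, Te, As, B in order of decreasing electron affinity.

B is in period 2, group 13; Si is in period 3, group 14; As is in period 4, group 15; Te is in period 5, group 16.
Electron affinity generally becomes more exothermic across a period toward the halogens and less exothermic down a group.
A diagonal step moves right (one effect) and down (the opposite effect) at once.
As > B: the two effects oppose for this pair; the across-period effect wins (78 vs 27 kJ/mol).
Si > As: period and group pull opposite ways; the down-group shift dominates (134 vs 78 kJ/mol).
Te > Si: the two effects oppose for this pair; the across-period effect wins (190 vs 134 kJ/mol).
Tabulated electron affinity (kJ/mol): B 27, Si 134, As 78, Te 190.
So from highest to lowest: Te > Si > As > B.

Te > Si > As > B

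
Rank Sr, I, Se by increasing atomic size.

Se < I < Sr

Se is in period 4, group 16; Sr is in period 5, group 2; I is in period 5, group 17.
Radius decreases left→right (rising Z_eff, same n) and increases top→bottom (higher n).
These span different periods and groups, so the two trends combine.
I > Se: the two effects oppose for this pair; the down-group effect wins (133 vs 116 pm).
Sr > I: Sr lies to the left of I in period 5, so the across-period effect alone puts Sr larger.
Approximate values (pm): Se 116, Sr 185, I 133.
So from smallest to largest: Se < I < Sr.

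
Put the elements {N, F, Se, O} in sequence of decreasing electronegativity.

N is in period 2, group 15; O is in period 2, group 16; F is in period 2, group 17; Se is in period 4, group 16.
Smaller atoms with higher effective nuclear charge are more electronegative.
Here both period and group differ, so the two effects have to be weighed against each other.
N > Se: the two effects oppose for this pair; the down-group effect wins (3.04 vs 2.55).
O > N: O lies to the right of N in period 2, so the across-period effect alone puts O higher.
F > O: both are in period 2; the period trend gives F the larger value.
Tabulated electronegativity (Pauling): N 3.04, O 3.44, F 3.98, Se 2.55.
So from highest to lowest: F > O > N > Se.

F, O, N, Se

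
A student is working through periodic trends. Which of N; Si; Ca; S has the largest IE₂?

N

Consider each +1 ion: N⁺ still has 4 valence electrons; Si⁺ still has 3 valence electrons; Ca⁺ still has 1 valence electron; S⁺ still has 5 valence electrons.
All are still removing valence electrons, so compare the +1 ions as you would atoms: IE_2 generally rises across a period (higher Z_eff) and falls down a group (larger shell), subject to the usual subshell exceptions.
Valence configurations: N⁺ [He]2s²2p², Si⁺ [Ne]3s²3p¹, Ca⁺ [Ar]4s¹, S⁺ [Ne]3s²3p³.
Approximate IE_2 values (kJ/mol): N 2856, Si 1577, Ca 1145, S 2252.
So the second ionization energies run Ca < Si < S < N.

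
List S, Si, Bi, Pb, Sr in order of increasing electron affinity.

Si is in period 3, group 14; S is in period 3, group 16; Sr is in period 5, group 2; Pb is in period 6, group 14; Bi is in period 6, group 15.
Atoms with high Z_eff and room in the valence shell (especially the halogens) have the most exothermic electron affinities.
Here both period and group differ, so the two effects have to be weighed against each other.
Pb > Sr: period and group pull opposite ways; the across-period shift dominates (35 vs 5 kJ/mol).
Bi > Pb: Bi lies to the right of Pb in period 6, so the across-period effect alone puts Bi higher.
Si > Bi: period and group pull opposite ways; the down-group shift dominates (134 vs 91 kJ/mol).
S > Si: both are in period 3; the period trend gives S the larger value.
Approximate values (kJ/mol): Si 134, S 200, Sr 5, Pb 35, Bi 91.
So from lowest to highest: Sr < Pb < Bi < Si < S.

Sr < Pb < Bi < Si < S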